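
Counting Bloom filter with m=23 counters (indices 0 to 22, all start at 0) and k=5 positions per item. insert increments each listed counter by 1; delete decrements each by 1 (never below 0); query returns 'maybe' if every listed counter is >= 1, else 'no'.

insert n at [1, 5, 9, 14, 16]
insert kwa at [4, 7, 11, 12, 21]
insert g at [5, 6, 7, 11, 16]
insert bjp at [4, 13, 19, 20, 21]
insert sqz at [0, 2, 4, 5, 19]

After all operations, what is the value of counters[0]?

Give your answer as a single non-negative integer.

Step 1: insert n at [1, 5, 9, 14, 16] -> counters=[0,1,0,0,0,1,0,0,0,1,0,0,0,0,1,0,1,0,0,0,0,0,0]
Step 2: insert kwa at [4, 7, 11, 12, 21] -> counters=[0,1,0,0,1,1,0,1,0,1,0,1,1,0,1,0,1,0,0,0,0,1,0]
Step 3: insert g at [5, 6, 7, 11, 16] -> counters=[0,1,0,0,1,2,1,2,0,1,0,2,1,0,1,0,2,0,0,0,0,1,0]
Step 4: insert bjp at [4, 13, 19, 20, 21] -> counters=[0,1,0,0,2,2,1,2,0,1,0,2,1,1,1,0,2,0,0,1,1,2,0]
Step 5: insert sqz at [0, 2, 4, 5, 19] -> counters=[1,1,1,0,3,3,1,2,0,1,0,2,1,1,1,0,2,0,0,2,1,2,0]
Final counters=[1,1,1,0,3,3,1,2,0,1,0,2,1,1,1,0,2,0,0,2,1,2,0] -> counters[0]=1

Answer: 1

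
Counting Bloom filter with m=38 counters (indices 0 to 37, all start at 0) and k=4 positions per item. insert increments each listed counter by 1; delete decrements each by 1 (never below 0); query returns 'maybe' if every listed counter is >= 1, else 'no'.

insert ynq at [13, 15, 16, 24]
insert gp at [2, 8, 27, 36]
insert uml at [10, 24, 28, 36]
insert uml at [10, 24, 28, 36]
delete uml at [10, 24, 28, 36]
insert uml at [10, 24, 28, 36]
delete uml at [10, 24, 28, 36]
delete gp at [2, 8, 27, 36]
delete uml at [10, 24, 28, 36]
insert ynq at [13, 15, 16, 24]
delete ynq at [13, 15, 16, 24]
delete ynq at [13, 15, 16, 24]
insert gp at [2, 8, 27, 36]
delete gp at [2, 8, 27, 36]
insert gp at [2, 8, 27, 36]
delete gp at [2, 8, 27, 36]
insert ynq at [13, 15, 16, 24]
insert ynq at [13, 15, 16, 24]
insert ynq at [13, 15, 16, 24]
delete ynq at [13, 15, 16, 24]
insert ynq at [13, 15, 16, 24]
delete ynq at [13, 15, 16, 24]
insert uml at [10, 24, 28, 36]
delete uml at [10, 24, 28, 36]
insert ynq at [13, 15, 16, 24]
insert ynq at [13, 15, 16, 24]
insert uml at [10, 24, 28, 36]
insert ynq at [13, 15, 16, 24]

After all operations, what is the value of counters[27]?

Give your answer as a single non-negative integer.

Step 1: insert ynq at [13, 15, 16, 24] -> counters=[0,0,0,0,0,0,0,0,0,0,0,0,0,1,0,1,1,0,0,0,0,0,0,0,1,0,0,0,0,0,0,0,0,0,0,0,0,0]
Step 2: insert gp at [2, 8, 27, 36] -> counters=[0,0,1,0,0,0,0,0,1,0,0,0,0,1,0,1,1,0,0,0,0,0,0,0,1,0,0,1,0,0,0,0,0,0,0,0,1,0]
Step 3: insert uml at [10, 24, 28, 36] -> counters=[0,0,1,0,0,0,0,0,1,0,1,0,0,1,0,1,1,0,0,0,0,0,0,0,2,0,0,1,1,0,0,0,0,0,0,0,2,0]
Step 4: insert uml at [10, 24, 28, 36] -> counters=[0,0,1,0,0,0,0,0,1,0,2,0,0,1,0,1,1,0,0,0,0,0,0,0,3,0,0,1,2,0,0,0,0,0,0,0,3,0]
Step 5: delete uml at [10, 24, 28, 36] -> counters=[0,0,1,0,0,0,0,0,1,0,1,0,0,1,0,1,1,0,0,0,0,0,0,0,2,0,0,1,1,0,0,0,0,0,0,0,2,0]
Step 6: insert uml at [10, 24, 28, 36] -> counters=[0,0,1,0,0,0,0,0,1,0,2,0,0,1,0,1,1,0,0,0,0,0,0,0,3,0,0,1,2,0,0,0,0,0,0,0,3,0]
Step 7: delete uml at [10, 24, 28, 36] -> counters=[0,0,1,0,0,0,0,0,1,0,1,0,0,1,0,1,1,0,0,0,0,0,0,0,2,0,0,1,1,0,0,0,0,0,0,0,2,0]
Step 8: delete gp at [2, 8, 27, 36] -> counters=[0,0,0,0,0,0,0,0,0,0,1,0,0,1,0,1,1,0,0,0,0,0,0,0,2,0,0,0,1,0,0,0,0,0,0,0,1,0]
Step 9: delete uml at [10, 24, 28, 36] -> counters=[0,0,0,0,0,0,0,0,0,0,0,0,0,1,0,1,1,0,0,0,0,0,0,0,1,0,0,0,0,0,0,0,0,0,0,0,0,0]
Step 10: insert ynq at [13, 15, 16, 24] -> counters=[0,0,0,0,0,0,0,0,0,0,0,0,0,2,0,2,2,0,0,0,0,0,0,0,2,0,0,0,0,0,0,0,0,0,0,0,0,0]
Step 11: delete ynq at [13, 15, 16, 24] -> counters=[0,0,0,0,0,0,0,0,0,0,0,0,0,1,0,1,1,0,0,0,0,0,0,0,1,0,0,0,0,0,0,0,0,0,0,0,0,0]
Step 12: delete ynq at [13, 15, 16, 24] -> counters=[0,0,0,0,0,0,0,0,0,0,0,0,0,0,0,0,0,0,0,0,0,0,0,0,0,0,0,0,0,0,0,0,0,0,0,0,0,0]
Step 13: insert gp at [2, 8, 27, 36] -> counters=[0,0,1,0,0,0,0,0,1,0,0,0,0,0,0,0,0,0,0,0,0,0,0,0,0,0,0,1,0,0,0,0,0,0,0,0,1,0]
Step 14: delete gp at [2, 8, 27, 36] -> counters=[0,0,0,0,0,0,0,0,0,0,0,0,0,0,0,0,0,0,0,0,0,0,0,0,0,0,0,0,0,0,0,0,0,0,0,0,0,0]
Step 15: insert gp at [2, 8, 27, 36] -> counters=[0,0,1,0,0,0,0,0,1,0,0,0,0,0,0,0,0,0,0,0,0,0,0,0,0,0,0,1,0,0,0,0,0,0,0,0,1,0]
Step 16: delete gp at [2, 8, 27, 36] -> counters=[0,0,0,0,0,0,0,0,0,0,0,0,0,0,0,0,0,0,0,0,0,0,0,0,0,0,0,0,0,0,0,0,0,0,0,0,0,0]
Step 17: insert ynq at [13, 15, 16, 24] -> counters=[0,0,0,0,0,0,0,0,0,0,0,0,0,1,0,1,1,0,0,0,0,0,0,0,1,0,0,0,0,0,0,0,0,0,0,0,0,0]
Step 18: insert ynq at [13, 15, 16, 24] -> counters=[0,0,0,0,0,0,0,0,0,0,0,0,0,2,0,2,2,0,0,0,0,0,0,0,2,0,0,0,0,0,0,0,0,0,0,0,0,0]
Step 19: insert ynq at [13, 15, 16, 24] -> counters=[0,0,0,0,0,0,0,0,0,0,0,0,0,3,0,3,3,0,0,0,0,0,0,0,3,0,0,0,0,0,0,0,0,0,0,0,0,0]
Step 20: delete ynq at [13, 15, 16, 24] -> counters=[0,0,0,0,0,0,0,0,0,0,0,0,0,2,0,2,2,0,0,0,0,0,0,0,2,0,0,0,0,0,0,0,0,0,0,0,0,0]
Step 21: insert ynq at [13, 15, 16, 24] -> counters=[0,0,0,0,0,0,0,0,0,0,0,0,0,3,0,3,3,0,0,0,0,0,0,0,3,0,0,0,0,0,0,0,0,0,0,0,0,0]
Step 22: delete ynq at [13, 15, 16, 24] -> counters=[0,0,0,0,0,0,0,0,0,0,0,0,0,2,0,2,2,0,0,0,0,0,0,0,2,0,0,0,0,0,0,0,0,0,0,0,0,0]
Step 23: insert uml at [10, 24, 28, 36] -> counters=[0,0,0,0,0,0,0,0,0,0,1,0,0,2,0,2,2,0,0,0,0,0,0,0,3,0,0,0,1,0,0,0,0,0,0,0,1,0]
Step 24: delete uml at [10, 24, 28, 36] -> counters=[0,0,0,0,0,0,0,0,0,0,0,0,0,2,0,2,2,0,0,0,0,0,0,0,2,0,0,0,0,0,0,0,0,0,0,0,0,0]
Step 25: insert ynq at [13, 15, 16, 24] -> counters=[0,0,0,0,0,0,0,0,0,0,0,0,0,3,0,3,3,0,0,0,0,0,0,0,3,0,0,0,0,0,0,0,0,0,0,0,0,0]
Step 26: insert ynq at [13, 15, 16, 24] -> counters=[0,0,0,0,0,0,0,0,0,0,0,0,0,4,0,4,4,0,0,0,0,0,0,0,4,0,0,0,0,0,0,0,0,0,0,0,0,0]
Step 27: insert uml at [10, 24, 28, 36] -> counters=[0,0,0,0,0,0,0,0,0,0,1,0,0,4,0,4,4,0,0,0,0,0,0,0,5,0,0,0,1,0,0,0,0,0,0,0,1,0]
Step 28: insert ynq at [13, 15, 16, 24] -> counters=[0,0,0,0,0,0,0,0,0,0,1,0,0,5,0,5,5,0,0,0,0,0,0,0,6,0,0,0,1,0,0,0,0,0,0,0,1,0]
Final counters=[0,0,0,0,0,0,0,0,0,0,1,0,0,5,0,5,5,0,0,0,0,0,0,0,6,0,0,0,1,0,0,0,0,0,0,0,1,0] -> counters[27]=0

Answer: 0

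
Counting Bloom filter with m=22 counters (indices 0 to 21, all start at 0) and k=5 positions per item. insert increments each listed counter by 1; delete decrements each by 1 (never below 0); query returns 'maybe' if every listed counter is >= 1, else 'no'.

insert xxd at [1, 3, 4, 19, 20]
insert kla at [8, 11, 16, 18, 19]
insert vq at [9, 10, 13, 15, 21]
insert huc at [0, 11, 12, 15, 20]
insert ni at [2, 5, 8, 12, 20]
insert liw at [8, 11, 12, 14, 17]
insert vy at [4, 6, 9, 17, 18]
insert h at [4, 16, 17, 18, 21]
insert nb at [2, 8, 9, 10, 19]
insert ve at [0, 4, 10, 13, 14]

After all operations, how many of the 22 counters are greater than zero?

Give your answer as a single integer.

Step 1: insert xxd at [1, 3, 4, 19, 20] -> counters=[0,1,0,1,1,0,0,0,0,0,0,0,0,0,0,0,0,0,0,1,1,0]
Step 2: insert kla at [8, 11, 16, 18, 19] -> counters=[0,1,0,1,1,0,0,0,1,0,0,1,0,0,0,0,1,0,1,2,1,0]
Step 3: insert vq at [9, 10, 13, 15, 21] -> counters=[0,1,0,1,1,0,0,0,1,1,1,1,0,1,0,1,1,0,1,2,1,1]
Step 4: insert huc at [0, 11, 12, 15, 20] -> counters=[1,1,0,1,1,0,0,0,1,1,1,2,1,1,0,2,1,0,1,2,2,1]
Step 5: insert ni at [2, 5, 8, 12, 20] -> counters=[1,1,1,1,1,1,0,0,2,1,1,2,2,1,0,2,1,0,1,2,3,1]
Step 6: insert liw at [8, 11, 12, 14, 17] -> counters=[1,1,1,1,1,1,0,0,3,1,1,3,3,1,1,2,1,1,1,2,3,1]
Step 7: insert vy at [4, 6, 9, 17, 18] -> counters=[1,1,1,1,2,1,1,0,3,2,1,3,3,1,1,2,1,2,2,2,3,1]
Step 8: insert h at [4, 16, 17, 18, 21] -> counters=[1,1,1,1,3,1,1,0,3,2,1,3,3,1,1,2,2,3,3,2,3,2]
Step 9: insert nb at [2, 8, 9, 10, 19] -> counters=[1,1,2,1,3,1,1,0,4,3,2,3,3,1,1,2,2,3,3,3,3,2]
Step 10: insert ve at [0, 4, 10, 13, 14] -> counters=[2,1,2,1,4,1,1,0,4,3,3,3,3,2,2,2,2,3,3,3,3,2]
Final counters=[2,1,2,1,4,1,1,0,4,3,3,3,3,2,2,2,2,3,3,3,3,2] -> 21 nonzero

Answer: 21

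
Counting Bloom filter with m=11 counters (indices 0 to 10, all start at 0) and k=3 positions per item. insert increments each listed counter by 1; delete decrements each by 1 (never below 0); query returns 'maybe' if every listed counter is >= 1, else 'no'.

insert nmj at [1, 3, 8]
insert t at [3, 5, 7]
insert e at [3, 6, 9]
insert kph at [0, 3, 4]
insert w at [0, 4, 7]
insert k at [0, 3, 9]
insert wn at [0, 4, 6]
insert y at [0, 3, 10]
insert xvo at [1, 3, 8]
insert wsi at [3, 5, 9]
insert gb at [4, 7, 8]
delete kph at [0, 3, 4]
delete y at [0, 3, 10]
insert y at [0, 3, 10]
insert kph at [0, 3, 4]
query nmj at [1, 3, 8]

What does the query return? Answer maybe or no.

Step 1: insert nmj at [1, 3, 8] -> counters=[0,1,0,1,0,0,0,0,1,0,0]
Step 2: insert t at [3, 5, 7] -> counters=[0,1,0,2,0,1,0,1,1,0,0]
Step 3: insert e at [3, 6, 9] -> counters=[0,1,0,3,0,1,1,1,1,1,0]
Step 4: insert kph at [0, 3, 4] -> counters=[1,1,0,4,1,1,1,1,1,1,0]
Step 5: insert w at [0, 4, 7] -> counters=[2,1,0,4,2,1,1,2,1,1,0]
Step 6: insert k at [0, 3, 9] -> counters=[3,1,0,5,2,1,1,2,1,2,0]
Step 7: insert wn at [0, 4, 6] -> counters=[4,1,0,5,3,1,2,2,1,2,0]
Step 8: insert y at [0, 3, 10] -> counters=[5,1,0,6,3,1,2,2,1,2,1]
Step 9: insert xvo at [1, 3, 8] -> counters=[5,2,0,7,3,1,2,2,2,2,1]
Step 10: insert wsi at [3, 5, 9] -> counters=[5,2,0,8,3,2,2,2,2,3,1]
Step 11: insert gb at [4, 7, 8] -> counters=[5,2,0,8,4,2,2,3,3,3,1]
Step 12: delete kph at [0, 3, 4] -> counters=[4,2,0,7,3,2,2,3,3,3,1]
Step 13: delete y at [0, 3, 10] -> counters=[3,2,0,6,3,2,2,3,3,3,0]
Step 14: insert y at [0, 3, 10] -> counters=[4,2,0,7,3,2,2,3,3,3,1]
Step 15: insert kph at [0, 3, 4] -> counters=[5,2,0,8,4,2,2,3,3,3,1]
Query nmj: check counters[1]=2 counters[3]=8 counters[8]=3 -> maybe

Answer: maybe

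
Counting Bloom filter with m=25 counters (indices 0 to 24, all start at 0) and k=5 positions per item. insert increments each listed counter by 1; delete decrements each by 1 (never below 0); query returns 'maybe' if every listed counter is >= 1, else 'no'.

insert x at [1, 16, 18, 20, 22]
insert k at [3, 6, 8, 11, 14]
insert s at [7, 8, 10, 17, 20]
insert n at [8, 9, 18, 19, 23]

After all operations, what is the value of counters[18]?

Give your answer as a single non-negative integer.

Answer: 2

Derivation:
Step 1: insert x at [1, 16, 18, 20, 22] -> counters=[0,1,0,0,0,0,0,0,0,0,0,0,0,0,0,0,1,0,1,0,1,0,1,0,0]
Step 2: insert k at [3, 6, 8, 11, 14] -> counters=[0,1,0,1,0,0,1,0,1,0,0,1,0,0,1,0,1,0,1,0,1,0,1,0,0]
Step 3: insert s at [7, 8, 10, 17, 20] -> counters=[0,1,0,1,0,0,1,1,2,0,1,1,0,0,1,0,1,1,1,0,2,0,1,0,0]
Step 4: insert n at [8, 9, 18, 19, 23] -> counters=[0,1,0,1,0,0,1,1,3,1,1,1,0,0,1,0,1,1,2,1,2,0,1,1,0]
Final counters=[0,1,0,1,0,0,1,1,3,1,1,1,0,0,1,0,1,1,2,1,2,0,1,1,0] -> counters[18]=2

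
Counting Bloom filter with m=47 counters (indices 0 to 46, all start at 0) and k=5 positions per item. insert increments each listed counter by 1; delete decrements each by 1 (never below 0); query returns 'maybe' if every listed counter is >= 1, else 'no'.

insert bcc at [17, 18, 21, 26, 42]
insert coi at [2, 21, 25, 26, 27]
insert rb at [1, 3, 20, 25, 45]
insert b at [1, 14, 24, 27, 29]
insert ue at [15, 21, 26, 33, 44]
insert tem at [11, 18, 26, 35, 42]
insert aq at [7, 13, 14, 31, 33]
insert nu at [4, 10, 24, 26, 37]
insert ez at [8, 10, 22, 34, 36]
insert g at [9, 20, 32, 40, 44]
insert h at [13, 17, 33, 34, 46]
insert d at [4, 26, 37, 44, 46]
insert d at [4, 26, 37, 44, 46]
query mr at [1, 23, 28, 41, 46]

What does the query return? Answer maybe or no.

Answer: no

Derivation:
Step 1: insert bcc at [17, 18, 21, 26, 42] -> counters=[0,0,0,0,0,0,0,0,0,0,0,0,0,0,0,0,0,1,1,0,0,1,0,0,0,0,1,0,0,0,0,0,0,0,0,0,0,0,0,0,0,0,1,0,0,0,0]
Step 2: insert coi at [2, 21, 25, 26, 27] -> counters=[0,0,1,0,0,0,0,0,0,0,0,0,0,0,0,0,0,1,1,0,0,2,0,0,0,1,2,1,0,0,0,0,0,0,0,0,0,0,0,0,0,0,1,0,0,0,0]
Step 3: insert rb at [1, 3, 20, 25, 45] -> counters=[0,1,1,1,0,0,0,0,0,0,0,0,0,0,0,0,0,1,1,0,1,2,0,0,0,2,2,1,0,0,0,0,0,0,0,0,0,0,0,0,0,0,1,0,0,1,0]
Step 4: insert b at [1, 14, 24, 27, 29] -> counters=[0,2,1,1,0,0,0,0,0,0,0,0,0,0,1,0,0,1,1,0,1,2,0,0,1,2,2,2,0,1,0,0,0,0,0,0,0,0,0,0,0,0,1,0,0,1,0]
Step 5: insert ue at [15, 21, 26, 33, 44] -> counters=[0,2,1,1,0,0,0,0,0,0,0,0,0,0,1,1,0,1,1,0,1,3,0,0,1,2,3,2,0,1,0,0,0,1,0,0,0,0,0,0,0,0,1,0,1,1,0]
Step 6: insert tem at [11, 18, 26, 35, 42] -> counters=[0,2,1,1,0,0,0,0,0,0,0,1,0,0,1,1,0,1,2,0,1,3,0,0,1,2,4,2,0,1,0,0,0,1,0,1,0,0,0,0,0,0,2,0,1,1,0]
Step 7: insert aq at [7, 13, 14, 31, 33] -> counters=[0,2,1,1,0,0,0,1,0,0,0,1,0,1,2,1,0,1,2,0,1,3,0,0,1,2,4,2,0,1,0,1,0,2,0,1,0,0,0,0,0,0,2,0,1,1,0]
Step 8: insert nu at [4, 10, 24, 26, 37] -> counters=[0,2,1,1,1,0,0,1,0,0,1,1,0,1,2,1,0,1,2,0,1,3,0,0,2,2,5,2,0,1,0,1,0,2,0,1,0,1,0,0,0,0,2,0,1,1,0]
Step 9: insert ez at [8, 10, 22, 34, 36] -> counters=[0,2,1,1,1,0,0,1,1,0,2,1,0,1,2,1,0,1,2,0,1,3,1,0,2,2,5,2,0,1,0,1,0,2,1,1,1,1,0,0,0,0,2,0,1,1,0]
Step 10: insert g at [9, 20, 32, 40, 44] -> counters=[0,2,1,1,1,0,0,1,1,1,2,1,0,1,2,1,0,1,2,0,2,3,1,0,2,2,5,2,0,1,0,1,1,2,1,1,1,1,0,0,1,0,2,0,2,1,0]
Step 11: insert h at [13, 17, 33, 34, 46] -> counters=[0,2,1,1,1,0,0,1,1,1,2,1,0,2,2,1,0,2,2,0,2,3,1,0,2,2,5,2,0,1,0,1,1,3,2,1,1,1,0,0,1,0,2,0,2,1,1]
Step 12: insert d at [4, 26, 37, 44, 46] -> counters=[0,2,1,1,2,0,0,1,1,1,2,1,0,2,2,1,0,2,2,0,2,3,1,0,2,2,6,2,0,1,0,1,1,3,2,1,1,2,0,0,1,0,2,0,3,1,2]
Step 13: insert d at [4, 26, 37, 44, 46] -> counters=[0,2,1,1,3,0,0,1,1,1,2,1,0,2,2,1,0,2,2,0,2,3,1,0,2,2,7,2,0,1,0,1,1,3,2,1,1,3,0,0,1,0,2,0,4,1,3]
Query mr: check counters[1]=2 counters[23]=0 counters[28]=0 counters[41]=0 counters[46]=3 -> no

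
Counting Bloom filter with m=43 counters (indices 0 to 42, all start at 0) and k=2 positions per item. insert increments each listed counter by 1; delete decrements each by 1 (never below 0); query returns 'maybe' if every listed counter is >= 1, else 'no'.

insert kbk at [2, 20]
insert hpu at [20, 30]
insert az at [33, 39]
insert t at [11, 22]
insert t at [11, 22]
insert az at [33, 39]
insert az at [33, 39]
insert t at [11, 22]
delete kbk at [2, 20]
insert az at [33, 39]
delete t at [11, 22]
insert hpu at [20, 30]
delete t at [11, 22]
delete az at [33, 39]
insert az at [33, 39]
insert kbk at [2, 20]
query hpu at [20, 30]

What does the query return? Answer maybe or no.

Step 1: insert kbk at [2, 20] -> counters=[0,0,1,0,0,0,0,0,0,0,0,0,0,0,0,0,0,0,0,0,1,0,0,0,0,0,0,0,0,0,0,0,0,0,0,0,0,0,0,0,0,0,0]
Step 2: insert hpu at [20, 30] -> counters=[0,0,1,0,0,0,0,0,0,0,0,0,0,0,0,0,0,0,0,0,2,0,0,0,0,0,0,0,0,0,1,0,0,0,0,0,0,0,0,0,0,0,0]
Step 3: insert az at [33, 39] -> counters=[0,0,1,0,0,0,0,0,0,0,0,0,0,0,0,0,0,0,0,0,2,0,0,0,0,0,0,0,0,0,1,0,0,1,0,0,0,0,0,1,0,0,0]
Step 4: insert t at [11, 22] -> counters=[0,0,1,0,0,0,0,0,0,0,0,1,0,0,0,0,0,0,0,0,2,0,1,0,0,0,0,0,0,0,1,0,0,1,0,0,0,0,0,1,0,0,0]
Step 5: insert t at [11, 22] -> counters=[0,0,1,0,0,0,0,0,0,0,0,2,0,0,0,0,0,0,0,0,2,0,2,0,0,0,0,0,0,0,1,0,0,1,0,0,0,0,0,1,0,0,0]
Step 6: insert az at [33, 39] -> counters=[0,0,1,0,0,0,0,0,0,0,0,2,0,0,0,0,0,0,0,0,2,0,2,0,0,0,0,0,0,0,1,0,0,2,0,0,0,0,0,2,0,0,0]
Step 7: insert az at [33, 39] -> counters=[0,0,1,0,0,0,0,0,0,0,0,2,0,0,0,0,0,0,0,0,2,0,2,0,0,0,0,0,0,0,1,0,0,3,0,0,0,0,0,3,0,0,0]
Step 8: insert t at [11, 22] -> counters=[0,0,1,0,0,0,0,0,0,0,0,3,0,0,0,0,0,0,0,0,2,0,3,0,0,0,0,0,0,0,1,0,0,3,0,0,0,0,0,3,0,0,0]
Step 9: delete kbk at [2, 20] -> counters=[0,0,0,0,0,0,0,0,0,0,0,3,0,0,0,0,0,0,0,0,1,0,3,0,0,0,0,0,0,0,1,0,0,3,0,0,0,0,0,3,0,0,0]
Step 10: insert az at [33, 39] -> counters=[0,0,0,0,0,0,0,0,0,0,0,3,0,0,0,0,0,0,0,0,1,0,3,0,0,0,0,0,0,0,1,0,0,4,0,0,0,0,0,4,0,0,0]
Step 11: delete t at [11, 22] -> counters=[0,0,0,0,0,0,0,0,0,0,0,2,0,0,0,0,0,0,0,0,1,0,2,0,0,0,0,0,0,0,1,0,0,4,0,0,0,0,0,4,0,0,0]
Step 12: insert hpu at [20, 30] -> counters=[0,0,0,0,0,0,0,0,0,0,0,2,0,0,0,0,0,0,0,0,2,0,2,0,0,0,0,0,0,0,2,0,0,4,0,0,0,0,0,4,0,0,0]
Step 13: delete t at [11, 22] -> counters=[0,0,0,0,0,0,0,0,0,0,0,1,0,0,0,0,0,0,0,0,2,0,1,0,0,0,0,0,0,0,2,0,0,4,0,0,0,0,0,4,0,0,0]
Step 14: delete az at [33, 39] -> counters=[0,0,0,0,0,0,0,0,0,0,0,1,0,0,0,0,0,0,0,0,2,0,1,0,0,0,0,0,0,0,2,0,0,3,0,0,0,0,0,3,0,0,0]
Step 15: insert az at [33, 39] -> counters=[0,0,0,0,0,0,0,0,0,0,0,1,0,0,0,0,0,0,0,0,2,0,1,0,0,0,0,0,0,0,2,0,0,4,0,0,0,0,0,4,0,0,0]
Step 16: insert kbk at [2, 20] -> counters=[0,0,1,0,0,0,0,0,0,0,0,1,0,0,0,0,0,0,0,0,3,0,1,0,0,0,0,0,0,0,2,0,0,4,0,0,0,0,0,4,0,0,0]
Query hpu: check counters[20]=3 counters[30]=2 -> maybe

Answer: maybe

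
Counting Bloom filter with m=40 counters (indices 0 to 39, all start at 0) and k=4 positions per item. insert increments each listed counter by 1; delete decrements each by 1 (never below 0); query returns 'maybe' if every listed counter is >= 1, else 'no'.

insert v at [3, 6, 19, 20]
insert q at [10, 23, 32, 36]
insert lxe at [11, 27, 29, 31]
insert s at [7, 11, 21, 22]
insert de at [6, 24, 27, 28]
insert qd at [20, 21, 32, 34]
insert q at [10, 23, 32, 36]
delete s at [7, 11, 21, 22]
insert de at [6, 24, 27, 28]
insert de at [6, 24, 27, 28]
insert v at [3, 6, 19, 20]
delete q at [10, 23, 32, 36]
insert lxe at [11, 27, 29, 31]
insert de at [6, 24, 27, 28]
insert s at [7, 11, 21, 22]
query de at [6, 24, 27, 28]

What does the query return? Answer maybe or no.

Step 1: insert v at [3, 6, 19, 20] -> counters=[0,0,0,1,0,0,1,0,0,0,0,0,0,0,0,0,0,0,0,1,1,0,0,0,0,0,0,0,0,0,0,0,0,0,0,0,0,0,0,0]
Step 2: insert q at [10, 23, 32, 36] -> counters=[0,0,0,1,0,0,1,0,0,0,1,0,0,0,0,0,0,0,0,1,1,0,0,1,0,0,0,0,0,0,0,0,1,0,0,0,1,0,0,0]
Step 3: insert lxe at [11, 27, 29, 31] -> counters=[0,0,0,1,0,0,1,0,0,0,1,1,0,0,0,0,0,0,0,1,1,0,0,1,0,0,0,1,0,1,0,1,1,0,0,0,1,0,0,0]
Step 4: insert s at [7, 11, 21, 22] -> counters=[0,0,0,1,0,0,1,1,0,0,1,2,0,0,0,0,0,0,0,1,1,1,1,1,0,0,0,1,0,1,0,1,1,0,0,0,1,0,0,0]
Step 5: insert de at [6, 24, 27, 28] -> counters=[0,0,0,1,0,0,2,1,0,0,1,2,0,0,0,0,0,0,0,1,1,1,1,1,1,0,0,2,1,1,0,1,1,0,0,0,1,0,0,0]
Step 6: insert qd at [20, 21, 32, 34] -> counters=[0,0,0,1,0,0,2,1,0,0,1,2,0,0,0,0,0,0,0,1,2,2,1,1,1,0,0,2,1,1,0,1,2,0,1,0,1,0,0,0]
Step 7: insert q at [10, 23, 32, 36] -> counters=[0,0,0,1,0,0,2,1,0,0,2,2,0,0,0,0,0,0,0,1,2,2,1,2,1,0,0,2,1,1,0,1,3,0,1,0,2,0,0,0]
Step 8: delete s at [7, 11, 21, 22] -> counters=[0,0,0,1,0,0,2,0,0,0,2,1,0,0,0,0,0,0,0,1,2,1,0,2,1,0,0,2,1,1,0,1,3,0,1,0,2,0,0,0]
Step 9: insert de at [6, 24, 27, 28] -> counters=[0,0,0,1,0,0,3,0,0,0,2,1,0,0,0,0,0,0,0,1,2,1,0,2,2,0,0,3,2,1,0,1,3,0,1,0,2,0,0,0]
Step 10: insert de at [6, 24, 27, 28] -> counters=[0,0,0,1,0,0,4,0,0,0,2,1,0,0,0,0,0,0,0,1,2,1,0,2,3,0,0,4,3,1,0,1,3,0,1,0,2,0,0,0]
Step 11: insert v at [3, 6, 19, 20] -> counters=[0,0,0,2,0,0,5,0,0,0,2,1,0,0,0,0,0,0,0,2,3,1,0,2,3,0,0,4,3,1,0,1,3,0,1,0,2,0,0,0]
Step 12: delete q at [10, 23, 32, 36] -> counters=[0,0,0,2,0,0,5,0,0,0,1,1,0,0,0,0,0,0,0,2,3,1,0,1,3,0,0,4,3,1,0,1,2,0,1,0,1,0,0,0]
Step 13: insert lxe at [11, 27, 29, 31] -> counters=[0,0,0,2,0,0,5,0,0,0,1,2,0,0,0,0,0,0,0,2,3,1,0,1,3,0,0,5,3,2,0,2,2,0,1,0,1,0,0,0]
Step 14: insert de at [6, 24, 27, 28] -> counters=[0,0,0,2,0,0,6,0,0,0,1,2,0,0,0,0,0,0,0,2,3,1,0,1,4,0,0,6,4,2,0,2,2,0,1,0,1,0,0,0]
Step 15: insert s at [7, 11, 21, 22] -> counters=[0,0,0,2,0,0,6,1,0,0,1,3,0,0,0,0,0,0,0,2,3,2,1,1,4,0,0,6,4,2,0,2,2,0,1,0,1,0,0,0]
Query de: check counters[6]=6 counters[24]=4 counters[27]=6 counters[28]=4 -> maybe

Answer: maybe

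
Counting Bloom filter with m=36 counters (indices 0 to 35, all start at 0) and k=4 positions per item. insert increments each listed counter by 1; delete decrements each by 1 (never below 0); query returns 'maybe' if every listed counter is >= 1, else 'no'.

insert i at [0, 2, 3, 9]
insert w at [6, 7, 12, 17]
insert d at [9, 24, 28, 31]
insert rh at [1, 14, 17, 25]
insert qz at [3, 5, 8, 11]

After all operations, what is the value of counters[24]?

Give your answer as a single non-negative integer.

Answer: 1

Derivation:
Step 1: insert i at [0, 2, 3, 9] -> counters=[1,0,1,1,0,0,0,0,0,1,0,0,0,0,0,0,0,0,0,0,0,0,0,0,0,0,0,0,0,0,0,0,0,0,0,0]
Step 2: insert w at [6, 7, 12, 17] -> counters=[1,0,1,1,0,0,1,1,0,1,0,0,1,0,0,0,0,1,0,0,0,0,0,0,0,0,0,0,0,0,0,0,0,0,0,0]
Step 3: insert d at [9, 24, 28, 31] -> counters=[1,0,1,1,0,0,1,1,0,2,0,0,1,0,0,0,0,1,0,0,0,0,0,0,1,0,0,0,1,0,0,1,0,0,0,0]
Step 4: insert rh at [1, 14, 17, 25] -> counters=[1,1,1,1,0,0,1,1,0,2,0,0,1,0,1,0,0,2,0,0,0,0,0,0,1,1,0,0,1,0,0,1,0,0,0,0]
Step 5: insert qz at [3, 5, 8, 11] -> counters=[1,1,1,2,0,1,1,1,1,2,0,1,1,0,1,0,0,2,0,0,0,0,0,0,1,1,0,0,1,0,0,1,0,0,0,0]
Final counters=[1,1,1,2,0,1,1,1,1,2,0,1,1,0,1,0,0,2,0,0,0,0,0,0,1,1,0,0,1,0,0,1,0,0,0,0] -> counters[24]=1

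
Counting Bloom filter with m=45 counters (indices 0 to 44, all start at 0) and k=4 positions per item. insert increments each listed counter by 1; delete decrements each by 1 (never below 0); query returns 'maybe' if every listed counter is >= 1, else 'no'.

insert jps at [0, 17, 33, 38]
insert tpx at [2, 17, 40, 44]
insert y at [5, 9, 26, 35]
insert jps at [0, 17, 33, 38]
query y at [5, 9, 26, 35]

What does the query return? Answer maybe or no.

Answer: maybe

Derivation:
Step 1: insert jps at [0, 17, 33, 38] -> counters=[1,0,0,0,0,0,0,0,0,0,0,0,0,0,0,0,0,1,0,0,0,0,0,0,0,0,0,0,0,0,0,0,0,1,0,0,0,0,1,0,0,0,0,0,0]
Step 2: insert tpx at [2, 17, 40, 44] -> counters=[1,0,1,0,0,0,0,0,0,0,0,0,0,0,0,0,0,2,0,0,0,0,0,0,0,0,0,0,0,0,0,0,0,1,0,0,0,0,1,0,1,0,0,0,1]
Step 3: insert y at [5, 9, 26, 35] -> counters=[1,0,1,0,0,1,0,0,0,1,0,0,0,0,0,0,0,2,0,0,0,0,0,0,0,0,1,0,0,0,0,0,0,1,0,1,0,0,1,0,1,0,0,0,1]
Step 4: insert jps at [0, 17, 33, 38] -> counters=[2,0,1,0,0,1,0,0,0,1,0,0,0,0,0,0,0,3,0,0,0,0,0,0,0,0,1,0,0,0,0,0,0,2,0,1,0,0,2,0,1,0,0,0,1]
Query y: check counters[5]=1 counters[9]=1 counters[26]=1 counters[35]=1 -> maybe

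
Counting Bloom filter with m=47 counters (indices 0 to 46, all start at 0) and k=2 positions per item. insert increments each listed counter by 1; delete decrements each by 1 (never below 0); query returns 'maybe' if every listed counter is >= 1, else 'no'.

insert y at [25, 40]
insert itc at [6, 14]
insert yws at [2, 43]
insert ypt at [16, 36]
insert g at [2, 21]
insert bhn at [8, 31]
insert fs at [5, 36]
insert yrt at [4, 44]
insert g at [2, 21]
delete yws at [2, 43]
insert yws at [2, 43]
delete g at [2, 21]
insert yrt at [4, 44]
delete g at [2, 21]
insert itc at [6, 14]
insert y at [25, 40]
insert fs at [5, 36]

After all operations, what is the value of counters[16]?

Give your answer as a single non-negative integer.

Step 1: insert y at [25, 40] -> counters=[0,0,0,0,0,0,0,0,0,0,0,0,0,0,0,0,0,0,0,0,0,0,0,0,0,1,0,0,0,0,0,0,0,0,0,0,0,0,0,0,1,0,0,0,0,0,0]
Step 2: insert itc at [6, 14] -> counters=[0,0,0,0,0,0,1,0,0,0,0,0,0,0,1,0,0,0,0,0,0,0,0,0,0,1,0,0,0,0,0,0,0,0,0,0,0,0,0,0,1,0,0,0,0,0,0]
Step 3: insert yws at [2, 43] -> counters=[0,0,1,0,0,0,1,0,0,0,0,0,0,0,1,0,0,0,0,0,0,0,0,0,0,1,0,0,0,0,0,0,0,0,0,0,0,0,0,0,1,0,0,1,0,0,0]
Step 4: insert ypt at [16, 36] -> counters=[0,0,1,0,0,0,1,0,0,0,0,0,0,0,1,0,1,0,0,0,0,0,0,0,0,1,0,0,0,0,0,0,0,0,0,0,1,0,0,0,1,0,0,1,0,0,0]
Step 5: insert g at [2, 21] -> counters=[0,0,2,0,0,0,1,0,0,0,0,0,0,0,1,0,1,0,0,0,0,1,0,0,0,1,0,0,0,0,0,0,0,0,0,0,1,0,0,0,1,0,0,1,0,0,0]
Step 6: insert bhn at [8, 31] -> counters=[0,0,2,0,0,0,1,0,1,0,0,0,0,0,1,0,1,0,0,0,0,1,0,0,0,1,0,0,0,0,0,1,0,0,0,0,1,0,0,0,1,0,0,1,0,0,0]
Step 7: insert fs at [5, 36] -> counters=[0,0,2,0,0,1,1,0,1,0,0,0,0,0,1,0,1,0,0,0,0,1,0,0,0,1,0,0,0,0,0,1,0,0,0,0,2,0,0,0,1,0,0,1,0,0,0]
Step 8: insert yrt at [4, 44] -> counters=[0,0,2,0,1,1,1,0,1,0,0,0,0,0,1,0,1,0,0,0,0,1,0,0,0,1,0,0,0,0,0,1,0,0,0,0,2,0,0,0,1,0,0,1,1,0,0]
Step 9: insert g at [2, 21] -> counters=[0,0,3,0,1,1,1,0,1,0,0,0,0,0,1,0,1,0,0,0,0,2,0,0,0,1,0,0,0,0,0,1,0,0,0,0,2,0,0,0,1,0,0,1,1,0,0]
Step 10: delete yws at [2, 43] -> counters=[0,0,2,0,1,1,1,0,1,0,0,0,0,0,1,0,1,0,0,0,0,2,0,0,0,1,0,0,0,0,0,1,0,0,0,0,2,0,0,0,1,0,0,0,1,0,0]
Step 11: insert yws at [2, 43] -> counters=[0,0,3,0,1,1,1,0,1,0,0,0,0,0,1,0,1,0,0,0,0,2,0,0,0,1,0,0,0,0,0,1,0,0,0,0,2,0,0,0,1,0,0,1,1,0,0]
Step 12: delete g at [2, 21] -> counters=[0,0,2,0,1,1,1,0,1,0,0,0,0,0,1,0,1,0,0,0,0,1,0,0,0,1,0,0,0,0,0,1,0,0,0,0,2,0,0,0,1,0,0,1,1,0,0]
Step 13: insert yrt at [4, 44] -> counters=[0,0,2,0,2,1,1,0,1,0,0,0,0,0,1,0,1,0,0,0,0,1,0,0,0,1,0,0,0,0,0,1,0,0,0,0,2,0,0,0,1,0,0,1,2,0,0]
Step 14: delete g at [2, 21] -> counters=[0,0,1,0,2,1,1,0,1,0,0,0,0,0,1,0,1,0,0,0,0,0,0,0,0,1,0,0,0,0,0,1,0,0,0,0,2,0,0,0,1,0,0,1,2,0,0]
Step 15: insert itc at [6, 14] -> counters=[0,0,1,0,2,1,2,0,1,0,0,0,0,0,2,0,1,0,0,0,0,0,0,0,0,1,0,0,0,0,0,1,0,0,0,0,2,0,0,0,1,0,0,1,2,0,0]
Step 16: insert y at [25, 40] -> counters=[0,0,1,0,2,1,2,0,1,0,0,0,0,0,2,0,1,0,0,0,0,0,0,0,0,2,0,0,0,0,0,1,0,0,0,0,2,0,0,0,2,0,0,1,2,0,0]
Step 17: insert fs at [5, 36] -> counters=[0,0,1,0,2,2,2,0,1,0,0,0,0,0,2,0,1,0,0,0,0,0,0,0,0,2,0,0,0,0,0,1,0,0,0,0,3,0,0,0,2,0,0,1,2,0,0]
Final counters=[0,0,1,0,2,2,2,0,1,0,0,0,0,0,2,0,1,0,0,0,0,0,0,0,0,2,0,0,0,0,0,1,0,0,0,0,3,0,0,0,2,0,0,1,2,0,0] -> counters[16]=1

Answer: 1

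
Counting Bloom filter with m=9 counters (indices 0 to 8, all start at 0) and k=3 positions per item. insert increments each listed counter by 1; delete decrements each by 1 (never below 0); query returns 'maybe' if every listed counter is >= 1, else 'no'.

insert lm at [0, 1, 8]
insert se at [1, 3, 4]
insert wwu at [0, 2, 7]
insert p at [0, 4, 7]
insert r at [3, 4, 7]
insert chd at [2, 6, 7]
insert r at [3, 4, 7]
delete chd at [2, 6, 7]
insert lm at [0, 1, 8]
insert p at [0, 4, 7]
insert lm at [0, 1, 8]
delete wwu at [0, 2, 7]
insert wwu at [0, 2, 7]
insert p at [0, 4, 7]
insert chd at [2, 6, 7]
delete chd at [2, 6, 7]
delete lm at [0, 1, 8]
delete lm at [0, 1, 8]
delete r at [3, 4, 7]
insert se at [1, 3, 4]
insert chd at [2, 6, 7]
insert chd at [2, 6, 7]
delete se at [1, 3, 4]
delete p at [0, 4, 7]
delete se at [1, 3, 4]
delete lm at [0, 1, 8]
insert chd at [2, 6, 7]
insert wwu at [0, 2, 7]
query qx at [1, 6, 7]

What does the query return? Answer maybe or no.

Step 1: insert lm at [0, 1, 8] -> counters=[1,1,0,0,0,0,0,0,1]
Step 2: insert se at [1, 3, 4] -> counters=[1,2,0,1,1,0,0,0,1]
Step 3: insert wwu at [0, 2, 7] -> counters=[2,2,1,1,1,0,0,1,1]
Step 4: insert p at [0, 4, 7] -> counters=[3,2,1,1,2,0,0,2,1]
Step 5: insert r at [3, 4, 7] -> counters=[3,2,1,2,3,0,0,3,1]
Step 6: insert chd at [2, 6, 7] -> counters=[3,2,2,2,3,0,1,4,1]
Step 7: insert r at [3, 4, 7] -> counters=[3,2,2,3,4,0,1,5,1]
Step 8: delete chd at [2, 6, 7] -> counters=[3,2,1,3,4,0,0,4,1]
Step 9: insert lm at [0, 1, 8] -> counters=[4,3,1,3,4,0,0,4,2]
Step 10: insert p at [0, 4, 7] -> counters=[5,3,1,3,5,0,0,5,2]
Step 11: insert lm at [0, 1, 8] -> counters=[6,4,1,3,5,0,0,5,3]
Step 12: delete wwu at [0, 2, 7] -> counters=[5,4,0,3,5,0,0,4,3]
Step 13: insert wwu at [0, 2, 7] -> counters=[6,4,1,3,5,0,0,5,3]
Step 14: insert p at [0, 4, 7] -> counters=[7,4,1,3,6,0,0,6,3]
Step 15: insert chd at [2, 6, 7] -> counters=[7,4,2,3,6,0,1,7,3]
Step 16: delete chd at [2, 6, 7] -> counters=[7,4,1,3,6,0,0,6,3]
Step 17: delete lm at [0, 1, 8] -> counters=[6,3,1,3,6,0,0,6,2]
Step 18: delete lm at [0, 1, 8] -> counters=[5,2,1,3,6,0,0,6,1]
Step 19: delete r at [3, 4, 7] -> counters=[5,2,1,2,5,0,0,5,1]
Step 20: insert se at [1, 3, 4] -> counters=[5,3,1,3,6,0,0,5,1]
Step 21: insert chd at [2, 6, 7] -> counters=[5,3,2,3,6,0,1,6,1]
Step 22: insert chd at [2, 6, 7] -> counters=[5,3,3,3,6,0,2,7,1]
Step 23: delete se at [1, 3, 4] -> counters=[5,2,3,2,5,0,2,7,1]
Step 24: delete p at [0, 4, 7] -> counters=[4,2,3,2,4,0,2,6,1]
Step 25: delete se at [1, 3, 4] -> counters=[4,1,3,1,3,0,2,6,1]
Step 26: delete lm at [0, 1, 8] -> counters=[3,0,3,1,3,0,2,6,0]
Step 27: insert chd at [2, 6, 7] -> counters=[3,0,4,1,3,0,3,7,0]
Step 28: insert wwu at [0, 2, 7] -> counters=[4,0,5,1,3,0,3,8,0]
Query qx: check counters[1]=0 counters[6]=3 counters[7]=8 -> no

Answer: no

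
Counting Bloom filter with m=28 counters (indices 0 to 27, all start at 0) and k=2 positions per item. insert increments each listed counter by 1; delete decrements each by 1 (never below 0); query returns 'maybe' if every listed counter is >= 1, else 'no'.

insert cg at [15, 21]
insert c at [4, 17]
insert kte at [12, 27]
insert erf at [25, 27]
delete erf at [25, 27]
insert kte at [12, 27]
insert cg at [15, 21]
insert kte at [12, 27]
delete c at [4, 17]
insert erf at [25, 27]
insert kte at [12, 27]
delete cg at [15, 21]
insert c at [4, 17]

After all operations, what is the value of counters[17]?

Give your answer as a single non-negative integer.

Answer: 1

Derivation:
Step 1: insert cg at [15, 21] -> counters=[0,0,0,0,0,0,0,0,0,0,0,0,0,0,0,1,0,0,0,0,0,1,0,0,0,0,0,0]
Step 2: insert c at [4, 17] -> counters=[0,0,0,0,1,0,0,0,0,0,0,0,0,0,0,1,0,1,0,0,0,1,0,0,0,0,0,0]
Step 3: insert kte at [12, 27] -> counters=[0,0,0,0,1,0,0,0,0,0,0,0,1,0,0,1,0,1,0,0,0,1,0,0,0,0,0,1]
Step 4: insert erf at [25, 27] -> counters=[0,0,0,0,1,0,0,0,0,0,0,0,1,0,0,1,0,1,0,0,0,1,0,0,0,1,0,2]
Step 5: delete erf at [25, 27] -> counters=[0,0,0,0,1,0,0,0,0,0,0,0,1,0,0,1,0,1,0,0,0,1,0,0,0,0,0,1]
Step 6: insert kte at [12, 27] -> counters=[0,0,0,0,1,0,0,0,0,0,0,0,2,0,0,1,0,1,0,0,0,1,0,0,0,0,0,2]
Step 7: insert cg at [15, 21] -> counters=[0,0,0,0,1,0,0,0,0,0,0,0,2,0,0,2,0,1,0,0,0,2,0,0,0,0,0,2]
Step 8: insert kte at [12, 27] -> counters=[0,0,0,0,1,0,0,0,0,0,0,0,3,0,0,2,0,1,0,0,0,2,0,0,0,0,0,3]
Step 9: delete c at [4, 17] -> counters=[0,0,0,0,0,0,0,0,0,0,0,0,3,0,0,2,0,0,0,0,0,2,0,0,0,0,0,3]
Step 10: insert erf at [25, 27] -> counters=[0,0,0,0,0,0,0,0,0,0,0,0,3,0,0,2,0,0,0,0,0,2,0,0,0,1,0,4]
Step 11: insert kte at [12, 27] -> counters=[0,0,0,0,0,0,0,0,0,0,0,0,4,0,0,2,0,0,0,0,0,2,0,0,0,1,0,5]
Step 12: delete cg at [15, 21] -> counters=[0,0,0,0,0,0,0,0,0,0,0,0,4,0,0,1,0,0,0,0,0,1,0,0,0,1,0,5]
Step 13: insert c at [4, 17] -> counters=[0,0,0,0,1,0,0,0,0,0,0,0,4,0,0,1,0,1,0,0,0,1,0,0,0,1,0,5]
Final counters=[0,0,0,0,1,0,0,0,0,0,0,0,4,0,0,1,0,1,0,0,0,1,0,0,0,1,0,5] -> counters[17]=1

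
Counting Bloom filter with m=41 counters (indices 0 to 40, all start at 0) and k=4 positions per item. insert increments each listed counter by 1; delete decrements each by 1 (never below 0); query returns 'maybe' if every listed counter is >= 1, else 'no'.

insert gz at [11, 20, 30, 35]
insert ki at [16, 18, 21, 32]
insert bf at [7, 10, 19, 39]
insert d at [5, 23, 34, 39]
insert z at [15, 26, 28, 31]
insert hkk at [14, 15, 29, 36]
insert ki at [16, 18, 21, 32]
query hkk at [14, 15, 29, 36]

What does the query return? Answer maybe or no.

Answer: maybe

Derivation:
Step 1: insert gz at [11, 20, 30, 35] -> counters=[0,0,0,0,0,0,0,0,0,0,0,1,0,0,0,0,0,0,0,0,1,0,0,0,0,0,0,0,0,0,1,0,0,0,0,1,0,0,0,0,0]
Step 2: insert ki at [16, 18, 21, 32] -> counters=[0,0,0,0,0,0,0,0,0,0,0,1,0,0,0,0,1,0,1,0,1,1,0,0,0,0,0,0,0,0,1,0,1,0,0,1,0,0,0,0,0]
Step 3: insert bf at [7, 10, 19, 39] -> counters=[0,0,0,0,0,0,0,1,0,0,1,1,0,0,0,0,1,0,1,1,1,1,0,0,0,0,0,0,0,0,1,0,1,0,0,1,0,0,0,1,0]
Step 4: insert d at [5, 23, 34, 39] -> counters=[0,0,0,0,0,1,0,1,0,0,1,1,0,0,0,0,1,0,1,1,1,1,0,1,0,0,0,0,0,0,1,0,1,0,1,1,0,0,0,2,0]
Step 5: insert z at [15, 26, 28, 31] -> counters=[0,0,0,0,0,1,0,1,0,0,1,1,0,0,0,1,1,0,1,1,1,1,0,1,0,0,1,0,1,0,1,1,1,0,1,1,0,0,0,2,0]
Step 6: insert hkk at [14, 15, 29, 36] -> counters=[0,0,0,0,0,1,0,1,0,0,1,1,0,0,1,2,1,0,1,1,1,1,0,1,0,0,1,0,1,1,1,1,1,0,1,1,1,0,0,2,0]
Step 7: insert ki at [16, 18, 21, 32] -> counters=[0,0,0,0,0,1,0,1,0,0,1,1,0,0,1,2,2,0,2,1,1,2,0,1,0,0,1,0,1,1,1,1,2,0,1,1,1,0,0,2,0]
Query hkk: check counters[14]=1 counters[15]=2 counters[29]=1 counters[36]=1 -> maybe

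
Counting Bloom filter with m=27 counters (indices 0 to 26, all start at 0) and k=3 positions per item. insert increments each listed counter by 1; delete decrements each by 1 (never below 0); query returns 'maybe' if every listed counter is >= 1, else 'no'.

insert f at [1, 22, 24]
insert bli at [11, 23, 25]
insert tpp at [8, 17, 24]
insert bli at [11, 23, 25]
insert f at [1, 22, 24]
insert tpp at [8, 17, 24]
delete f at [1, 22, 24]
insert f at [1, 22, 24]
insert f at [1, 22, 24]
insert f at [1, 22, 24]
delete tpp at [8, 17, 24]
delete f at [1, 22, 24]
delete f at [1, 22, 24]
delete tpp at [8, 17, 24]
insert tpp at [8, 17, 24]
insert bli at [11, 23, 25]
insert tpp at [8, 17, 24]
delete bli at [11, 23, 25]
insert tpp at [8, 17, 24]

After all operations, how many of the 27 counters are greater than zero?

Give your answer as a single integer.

Answer: 8

Derivation:
Step 1: insert f at [1, 22, 24] -> counters=[0,1,0,0,0,0,0,0,0,0,0,0,0,0,0,0,0,0,0,0,0,0,1,0,1,0,0]
Step 2: insert bli at [11, 23, 25] -> counters=[0,1,0,0,0,0,0,0,0,0,0,1,0,0,0,0,0,0,0,0,0,0,1,1,1,1,0]
Step 3: insert tpp at [8, 17, 24] -> counters=[0,1,0,0,0,0,0,0,1,0,0,1,0,0,0,0,0,1,0,0,0,0,1,1,2,1,0]
Step 4: insert bli at [11, 23, 25] -> counters=[0,1,0,0,0,0,0,0,1,0,0,2,0,0,0,0,0,1,0,0,0,0,1,2,2,2,0]
Step 5: insert f at [1, 22, 24] -> counters=[0,2,0,0,0,0,0,0,1,0,0,2,0,0,0,0,0,1,0,0,0,0,2,2,3,2,0]
Step 6: insert tpp at [8, 17, 24] -> counters=[0,2,0,0,0,0,0,0,2,0,0,2,0,0,0,0,0,2,0,0,0,0,2,2,4,2,0]
Step 7: delete f at [1, 22, 24] -> counters=[0,1,0,0,0,0,0,0,2,0,0,2,0,0,0,0,0,2,0,0,0,0,1,2,3,2,0]
Step 8: insert f at [1, 22, 24] -> counters=[0,2,0,0,0,0,0,0,2,0,0,2,0,0,0,0,0,2,0,0,0,0,2,2,4,2,0]
Step 9: insert f at [1, 22, 24] -> counters=[0,3,0,0,0,0,0,0,2,0,0,2,0,0,0,0,0,2,0,0,0,0,3,2,5,2,0]
Step 10: insert f at [1, 22, 24] -> counters=[0,4,0,0,0,0,0,0,2,0,0,2,0,0,0,0,0,2,0,0,0,0,4,2,6,2,0]
Step 11: delete tpp at [8, 17, 24] -> counters=[0,4,0,0,0,0,0,0,1,0,0,2,0,0,0,0,0,1,0,0,0,0,4,2,5,2,0]
Step 12: delete f at [1, 22, 24] -> counters=[0,3,0,0,0,0,0,0,1,0,0,2,0,0,0,0,0,1,0,0,0,0,3,2,4,2,0]
Step 13: delete f at [1, 22, 24] -> counters=[0,2,0,0,0,0,0,0,1,0,0,2,0,0,0,0,0,1,0,0,0,0,2,2,3,2,0]
Step 14: delete tpp at [8, 17, 24] -> counters=[0,2,0,0,0,0,0,0,0,0,0,2,0,0,0,0,0,0,0,0,0,0,2,2,2,2,0]
Step 15: insert tpp at [8, 17, 24] -> counters=[0,2,0,0,0,0,0,0,1,0,0,2,0,0,0,0,0,1,0,0,0,0,2,2,3,2,0]
Step 16: insert bli at [11, 23, 25] -> counters=[0,2,0,0,0,0,0,0,1,0,0,3,0,0,0,0,0,1,0,0,0,0,2,3,3,3,0]
Step 17: insert tpp at [8, 17, 24] -> counters=[0,2,0,0,0,0,0,0,2,0,0,3,0,0,0,0,0,2,0,0,0,0,2,3,4,3,0]
Step 18: delete bli at [11, 23, 25] -> counters=[0,2,0,0,0,0,0,0,2,0,0,2,0,0,0,0,0,2,0,0,0,0,2,2,4,2,0]
Step 19: insert tpp at [8, 17, 24] -> counters=[0,2,0,0,0,0,0,0,3,0,0,2,0,0,0,0,0,3,0,0,0,0,2,2,5,2,0]
Final counters=[0,2,0,0,0,0,0,0,3,0,0,2,0,0,0,0,0,3,0,0,0,0,2,2,5,2,0] -> 8 nonzero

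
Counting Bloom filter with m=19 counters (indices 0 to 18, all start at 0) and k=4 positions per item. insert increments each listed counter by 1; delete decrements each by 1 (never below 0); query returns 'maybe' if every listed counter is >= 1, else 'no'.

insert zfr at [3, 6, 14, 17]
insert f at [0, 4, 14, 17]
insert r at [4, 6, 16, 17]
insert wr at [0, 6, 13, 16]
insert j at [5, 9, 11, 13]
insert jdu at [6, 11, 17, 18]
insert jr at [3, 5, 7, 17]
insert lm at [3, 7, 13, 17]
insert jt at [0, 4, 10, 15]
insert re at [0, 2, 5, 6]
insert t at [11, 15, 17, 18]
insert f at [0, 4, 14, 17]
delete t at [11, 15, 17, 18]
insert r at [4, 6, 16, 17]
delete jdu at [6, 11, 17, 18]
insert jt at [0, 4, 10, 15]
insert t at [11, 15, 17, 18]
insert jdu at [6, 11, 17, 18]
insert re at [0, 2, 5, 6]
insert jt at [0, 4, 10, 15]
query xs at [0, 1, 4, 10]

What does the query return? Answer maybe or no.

Answer: no

Derivation:
Step 1: insert zfr at [3, 6, 14, 17] -> counters=[0,0,0,1,0,0,1,0,0,0,0,0,0,0,1,0,0,1,0]
Step 2: insert f at [0, 4, 14, 17] -> counters=[1,0,0,1,1,0,1,0,0,0,0,0,0,0,2,0,0,2,0]
Step 3: insert r at [4, 6, 16, 17] -> counters=[1,0,0,1,2,0,2,0,0,0,0,0,0,0,2,0,1,3,0]
Step 4: insert wr at [0, 6, 13, 16] -> counters=[2,0,0,1,2,0,3,0,0,0,0,0,0,1,2,0,2,3,0]
Step 5: insert j at [5, 9, 11, 13] -> counters=[2,0,0,1,2,1,3,0,0,1,0,1,0,2,2,0,2,3,0]
Step 6: insert jdu at [6, 11, 17, 18] -> counters=[2,0,0,1,2,1,4,0,0,1,0,2,0,2,2,0,2,4,1]
Step 7: insert jr at [3, 5, 7, 17] -> counters=[2,0,0,2,2,2,4,1,0,1,0,2,0,2,2,0,2,5,1]
Step 8: insert lm at [3, 7, 13, 17] -> counters=[2,0,0,3,2,2,4,2,0,1,0,2,0,3,2,0,2,6,1]
Step 9: insert jt at [0, 4, 10, 15] -> counters=[3,0,0,3,3,2,4,2,0,1,1,2,0,3,2,1,2,6,1]
Step 10: insert re at [0, 2, 5, 6] -> counters=[4,0,1,3,3,3,5,2,0,1,1,2,0,3,2,1,2,6,1]
Step 11: insert t at [11, 15, 17, 18] -> counters=[4,0,1,3,3,3,5,2,0,1,1,3,0,3,2,2,2,7,2]
Step 12: insert f at [0, 4, 14, 17] -> counters=[5,0,1,3,4,3,5,2,0,1,1,3,0,3,3,2,2,8,2]
Step 13: delete t at [11, 15, 17, 18] -> counters=[5,0,1,3,4,3,5,2,0,1,1,2,0,3,3,1,2,7,1]
Step 14: insert r at [4, 6, 16, 17] -> counters=[5,0,1,3,5,3,6,2,0,1,1,2,0,3,3,1,3,8,1]
Step 15: delete jdu at [6, 11, 17, 18] -> counters=[5,0,1,3,5,3,5,2,0,1,1,1,0,3,3,1,3,7,0]
Step 16: insert jt at [0, 4, 10, 15] -> counters=[6,0,1,3,6,3,5,2,0,1,2,1,0,3,3,2,3,7,0]
Step 17: insert t at [11, 15, 17, 18] -> counters=[6,0,1,3,6,3,5,2,0,1,2,2,0,3,3,3,3,8,1]
Step 18: insert jdu at [6, 11, 17, 18] -> counters=[6,0,1,3,6,3,6,2,0,1,2,3,0,3,3,3,3,9,2]
Step 19: insert re at [0, 2, 5, 6] -> counters=[7,0,2,3,6,4,7,2,0,1,2,3,0,3,3,3,3,9,2]
Step 20: insert jt at [0, 4, 10, 15] -> counters=[8,0,2,3,7,4,7,2,0,1,3,3,0,3,3,4,3,9,2]
Query xs: check counters[0]=8 counters[1]=0 counters[4]=7 counters[10]=3 -> no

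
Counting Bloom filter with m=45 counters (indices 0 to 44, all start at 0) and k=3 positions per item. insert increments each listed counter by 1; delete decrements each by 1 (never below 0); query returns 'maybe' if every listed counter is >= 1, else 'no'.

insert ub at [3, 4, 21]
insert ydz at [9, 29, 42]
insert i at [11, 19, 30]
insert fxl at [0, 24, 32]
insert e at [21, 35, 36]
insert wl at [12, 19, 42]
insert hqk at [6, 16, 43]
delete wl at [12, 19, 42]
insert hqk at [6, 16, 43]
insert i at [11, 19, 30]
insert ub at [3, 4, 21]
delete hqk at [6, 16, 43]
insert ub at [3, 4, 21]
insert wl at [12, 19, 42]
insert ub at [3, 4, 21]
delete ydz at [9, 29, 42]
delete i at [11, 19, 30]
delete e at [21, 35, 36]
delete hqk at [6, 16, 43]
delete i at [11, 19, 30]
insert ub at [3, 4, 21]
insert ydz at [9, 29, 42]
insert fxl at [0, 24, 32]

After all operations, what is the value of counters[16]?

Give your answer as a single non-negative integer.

Answer: 0

Derivation:
Step 1: insert ub at [3, 4, 21] -> counters=[0,0,0,1,1,0,0,0,0,0,0,0,0,0,0,0,0,0,0,0,0,1,0,0,0,0,0,0,0,0,0,0,0,0,0,0,0,0,0,0,0,0,0,0,0]
Step 2: insert ydz at [9, 29, 42] -> counters=[0,0,0,1,1,0,0,0,0,1,0,0,0,0,0,0,0,0,0,0,0,1,0,0,0,0,0,0,0,1,0,0,0,0,0,0,0,0,0,0,0,0,1,0,0]
Step 3: insert i at [11, 19, 30] -> counters=[0,0,0,1,1,0,0,0,0,1,0,1,0,0,0,0,0,0,0,1,0,1,0,0,0,0,0,0,0,1,1,0,0,0,0,0,0,0,0,0,0,0,1,0,0]
Step 4: insert fxl at [0, 24, 32] -> counters=[1,0,0,1,1,0,0,0,0,1,0,1,0,0,0,0,0,0,0,1,0,1,0,0,1,0,0,0,0,1,1,0,1,0,0,0,0,0,0,0,0,0,1,0,0]
Step 5: insert e at [21, 35, 36] -> counters=[1,0,0,1,1,0,0,0,0,1,0,1,0,0,0,0,0,0,0,1,0,2,0,0,1,0,0,0,0,1,1,0,1,0,0,1,1,0,0,0,0,0,1,0,0]
Step 6: insert wl at [12, 19, 42] -> counters=[1,0,0,1,1,0,0,0,0,1,0,1,1,0,0,0,0,0,0,2,0,2,0,0,1,0,0,0,0,1,1,0,1,0,0,1,1,0,0,0,0,0,2,0,0]
Step 7: insert hqk at [6, 16, 43] -> counters=[1,0,0,1,1,0,1,0,0,1,0,1,1,0,0,0,1,0,0,2,0,2,0,0,1,0,0,0,0,1,1,0,1,0,0,1,1,0,0,0,0,0,2,1,0]
Step 8: delete wl at [12, 19, 42] -> counters=[1,0,0,1,1,0,1,0,0,1,0,1,0,0,0,0,1,0,0,1,0,2,0,0,1,0,0,0,0,1,1,0,1,0,0,1,1,0,0,0,0,0,1,1,0]
Step 9: insert hqk at [6, 16, 43] -> counters=[1,0,0,1,1,0,2,0,0,1,0,1,0,0,0,0,2,0,0,1,0,2,0,0,1,0,0,0,0,1,1,0,1,0,0,1,1,0,0,0,0,0,1,2,0]
Step 10: insert i at [11, 19, 30] -> counters=[1,0,0,1,1,0,2,0,0,1,0,2,0,0,0,0,2,0,0,2,0,2,0,0,1,0,0,0,0,1,2,0,1,0,0,1,1,0,0,0,0,0,1,2,0]
Step 11: insert ub at [3, 4, 21] -> counters=[1,0,0,2,2,0,2,0,0,1,0,2,0,0,0,0,2,0,0,2,0,3,0,0,1,0,0,0,0,1,2,0,1,0,0,1,1,0,0,0,0,0,1,2,0]
Step 12: delete hqk at [6, 16, 43] -> counters=[1,0,0,2,2,0,1,0,0,1,0,2,0,0,0,0,1,0,0,2,0,3,0,0,1,0,0,0,0,1,2,0,1,0,0,1,1,0,0,0,0,0,1,1,0]
Step 13: insert ub at [3, 4, 21] -> counters=[1,0,0,3,3,0,1,0,0,1,0,2,0,0,0,0,1,0,0,2,0,4,0,0,1,0,0,0,0,1,2,0,1,0,0,1,1,0,0,0,0,0,1,1,0]
Step 14: insert wl at [12, 19, 42] -> counters=[1,0,0,3,3,0,1,0,0,1,0,2,1,0,0,0,1,0,0,3,0,4,0,0,1,0,0,0,0,1,2,0,1,0,0,1,1,0,0,0,0,0,2,1,0]
Step 15: insert ub at [3, 4, 21] -> counters=[1,0,0,4,4,0,1,0,0,1,0,2,1,0,0,0,1,0,0,3,0,5,0,0,1,0,0,0,0,1,2,0,1,0,0,1,1,0,0,0,0,0,2,1,0]
Step 16: delete ydz at [9, 29, 42] -> counters=[1,0,0,4,4,0,1,0,0,0,0,2,1,0,0,0,1,0,0,3,0,5,0,0,1,0,0,0,0,0,2,0,1,0,0,1,1,0,0,0,0,0,1,1,0]
Step 17: delete i at [11, 19, 30] -> counters=[1,0,0,4,4,0,1,0,0,0,0,1,1,0,0,0,1,0,0,2,0,5,0,0,1,0,0,0,0,0,1,0,1,0,0,1,1,0,0,0,0,0,1,1,0]
Step 18: delete e at [21, 35, 36] -> counters=[1,0,0,4,4,0,1,0,0,0,0,1,1,0,0,0,1,0,0,2,0,4,0,0,1,0,0,0,0,0,1,0,1,0,0,0,0,0,0,0,0,0,1,1,0]
Step 19: delete hqk at [6, 16, 43] -> counters=[1,0,0,4,4,0,0,0,0,0,0,1,1,0,0,0,0,0,0,2,0,4,0,0,1,0,0,0,0,0,1,0,1,0,0,0,0,0,0,0,0,0,1,0,0]
Step 20: delete i at [11, 19, 30] -> counters=[1,0,0,4,4,0,0,0,0,0,0,0,1,0,0,0,0,0,0,1,0,4,0,0,1,0,0,0,0,0,0,0,1,0,0,0,0,0,0,0,0,0,1,0,0]
Step 21: insert ub at [3, 4, 21] -> counters=[1,0,0,5,5,0,0,0,0,0,0,0,1,0,0,0,0,0,0,1,0,5,0,0,1,0,0,0,0,0,0,0,1,0,0,0,0,0,0,0,0,0,1,0,0]
Step 22: insert ydz at [9, 29, 42] -> counters=[1,0,0,5,5,0,0,0,0,1,0,0,1,0,0,0,0,0,0,1,0,5,0,0,1,0,0,0,0,1,0,0,1,0,0,0,0,0,0,0,0,0,2,0,0]
Step 23: insert fxl at [0, 24, 32] -> counters=[2,0,0,5,5,0,0,0,0,1,0,0,1,0,0,0,0,0,0,1,0,5,0,0,2,0,0,0,0,1,0,0,2,0,0,0,0,0,0,0,0,0,2,0,0]
Final counters=[2,0,0,5,5,0,0,0,0,1,0,0,1,0,0,0,0,0,0,1,0,5,0,0,2,0,0,0,0,1,0,0,2,0,0,0,0,0,0,0,0,0,2,0,0] -> counters[16]=0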